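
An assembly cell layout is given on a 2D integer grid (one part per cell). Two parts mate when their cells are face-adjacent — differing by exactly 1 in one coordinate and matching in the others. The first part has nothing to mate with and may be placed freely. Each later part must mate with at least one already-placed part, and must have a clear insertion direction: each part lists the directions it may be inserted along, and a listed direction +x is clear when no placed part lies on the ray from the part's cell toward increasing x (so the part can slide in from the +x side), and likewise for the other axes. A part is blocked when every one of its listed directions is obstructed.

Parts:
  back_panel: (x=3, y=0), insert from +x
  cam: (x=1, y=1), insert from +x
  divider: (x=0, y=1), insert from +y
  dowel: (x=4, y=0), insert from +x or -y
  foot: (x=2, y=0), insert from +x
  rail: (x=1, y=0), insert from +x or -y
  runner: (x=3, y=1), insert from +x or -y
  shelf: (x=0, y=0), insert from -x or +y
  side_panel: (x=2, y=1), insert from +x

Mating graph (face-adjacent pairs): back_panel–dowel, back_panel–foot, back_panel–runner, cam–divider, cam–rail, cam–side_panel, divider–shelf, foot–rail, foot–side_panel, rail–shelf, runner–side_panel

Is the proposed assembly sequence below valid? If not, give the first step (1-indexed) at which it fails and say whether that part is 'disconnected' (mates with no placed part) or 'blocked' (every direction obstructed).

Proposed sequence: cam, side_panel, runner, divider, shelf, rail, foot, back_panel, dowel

1. cam@(1, 1) [+x clear] — {cam}
2. side_panel@(2, 1) [+x clear] — {cam, side_panel}
3. runner@(3, 1) [+x clear] — {cam, runner, side_panel}
4. divider@(0, 1) [+y clear] — {cam, divider, runner, side_panel}
5. shelf@(0, 0) [-x clear] — {cam, divider, runner, shelf, side_panel}
6. rail@(1, 0) [+x clear] — {cam, divider, rail, runner, shelf, side_panel}
7. foot@(2, 0) [+x clear] — {cam, divider, foot, rail, runner, shelf, side_panel}
8. back_panel@(3, 0) [+x clear] — {back_panel, cam, divider, foot, rail, runner, shelf, side_panel}
9. dowel@(4, 0) [+x clear] — {back_panel, cam, divider, dowel, foot, rail, runner, shelf, side_panel}

Valid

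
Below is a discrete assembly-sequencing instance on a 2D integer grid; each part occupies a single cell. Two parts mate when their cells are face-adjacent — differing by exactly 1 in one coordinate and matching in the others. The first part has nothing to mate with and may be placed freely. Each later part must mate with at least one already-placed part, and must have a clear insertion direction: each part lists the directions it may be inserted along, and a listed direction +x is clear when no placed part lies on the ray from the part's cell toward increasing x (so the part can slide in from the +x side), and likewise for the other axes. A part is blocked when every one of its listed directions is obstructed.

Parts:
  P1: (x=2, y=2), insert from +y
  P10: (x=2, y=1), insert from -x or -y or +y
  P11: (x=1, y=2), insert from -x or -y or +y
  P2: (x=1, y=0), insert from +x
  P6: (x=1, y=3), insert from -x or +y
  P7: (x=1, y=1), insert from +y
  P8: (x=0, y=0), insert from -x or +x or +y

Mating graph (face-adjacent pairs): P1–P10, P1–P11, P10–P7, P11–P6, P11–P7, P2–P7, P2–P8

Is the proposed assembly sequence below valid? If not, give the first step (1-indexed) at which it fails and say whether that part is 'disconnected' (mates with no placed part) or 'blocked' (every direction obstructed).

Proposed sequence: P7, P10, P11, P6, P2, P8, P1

Valid

1. P7@(1, 1) [+y clear] — {P7}
2. P10@(2, 1) [-y clear] — {P10, P7}
3. P11@(1, 2) [-x clear] — {P10, P11, P7}
4. P6@(1, 3) [-x clear] — {P10, P11, P6, P7}
5. P2@(1, 0) [+x clear] — {P10, P11, P2, P6, P7}
6. P8@(0, 0) [-x clear] — {P10, P11, P2, P6, P7, P8}
7. P1@(2, 2) [+y clear] — {P1, P10, P11, P2, P6, P7, P8}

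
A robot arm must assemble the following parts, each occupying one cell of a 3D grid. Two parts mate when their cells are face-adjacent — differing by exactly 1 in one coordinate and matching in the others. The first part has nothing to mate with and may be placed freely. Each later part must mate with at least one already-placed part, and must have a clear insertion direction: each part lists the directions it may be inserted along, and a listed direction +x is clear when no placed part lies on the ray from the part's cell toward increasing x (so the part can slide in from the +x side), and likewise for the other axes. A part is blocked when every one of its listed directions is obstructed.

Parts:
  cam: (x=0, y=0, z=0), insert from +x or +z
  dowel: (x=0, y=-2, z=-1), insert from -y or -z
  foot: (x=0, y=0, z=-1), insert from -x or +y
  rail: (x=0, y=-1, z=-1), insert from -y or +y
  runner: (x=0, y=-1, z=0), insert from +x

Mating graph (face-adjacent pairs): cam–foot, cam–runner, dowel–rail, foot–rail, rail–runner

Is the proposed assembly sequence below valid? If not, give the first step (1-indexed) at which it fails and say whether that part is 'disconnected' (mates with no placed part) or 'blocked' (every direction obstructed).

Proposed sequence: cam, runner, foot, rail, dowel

1. cam@(0, 0, 0) [+x clear] — {cam}
2. runner@(0, -1, 0) [+x clear] — {cam, runner}
3. foot@(0, 0, -1) [-x clear] — {cam, foot, runner}
4. rail@(0, -1, -1) [-y clear] — {cam, foot, rail, runner}
5. dowel@(0, -2, -1) [-y clear] — {cam, dowel, foot, rail, runner}

Valid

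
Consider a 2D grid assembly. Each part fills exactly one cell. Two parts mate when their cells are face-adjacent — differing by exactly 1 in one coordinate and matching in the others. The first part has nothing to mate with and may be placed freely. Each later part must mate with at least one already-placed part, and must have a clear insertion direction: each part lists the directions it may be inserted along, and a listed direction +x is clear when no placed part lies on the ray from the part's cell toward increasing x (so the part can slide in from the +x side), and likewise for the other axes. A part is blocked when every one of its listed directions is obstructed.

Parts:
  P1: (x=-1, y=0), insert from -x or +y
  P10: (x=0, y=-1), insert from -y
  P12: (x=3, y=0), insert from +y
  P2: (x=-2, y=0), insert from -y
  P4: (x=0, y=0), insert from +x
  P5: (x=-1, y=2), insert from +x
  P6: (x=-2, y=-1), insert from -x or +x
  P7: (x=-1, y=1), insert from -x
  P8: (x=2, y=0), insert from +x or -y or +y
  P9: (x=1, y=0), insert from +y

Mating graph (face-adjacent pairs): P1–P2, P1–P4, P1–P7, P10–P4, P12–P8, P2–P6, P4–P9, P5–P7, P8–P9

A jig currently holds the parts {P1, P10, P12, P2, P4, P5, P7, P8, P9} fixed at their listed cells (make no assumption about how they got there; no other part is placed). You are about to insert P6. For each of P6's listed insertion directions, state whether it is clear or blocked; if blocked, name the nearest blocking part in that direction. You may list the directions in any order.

-x: ray from P6(-2, -1) has no placed part ⇒ clear
+x: nearest on ray is P10@(0, -1) ⇒ blocked

+x: blocked by P10; -x: clear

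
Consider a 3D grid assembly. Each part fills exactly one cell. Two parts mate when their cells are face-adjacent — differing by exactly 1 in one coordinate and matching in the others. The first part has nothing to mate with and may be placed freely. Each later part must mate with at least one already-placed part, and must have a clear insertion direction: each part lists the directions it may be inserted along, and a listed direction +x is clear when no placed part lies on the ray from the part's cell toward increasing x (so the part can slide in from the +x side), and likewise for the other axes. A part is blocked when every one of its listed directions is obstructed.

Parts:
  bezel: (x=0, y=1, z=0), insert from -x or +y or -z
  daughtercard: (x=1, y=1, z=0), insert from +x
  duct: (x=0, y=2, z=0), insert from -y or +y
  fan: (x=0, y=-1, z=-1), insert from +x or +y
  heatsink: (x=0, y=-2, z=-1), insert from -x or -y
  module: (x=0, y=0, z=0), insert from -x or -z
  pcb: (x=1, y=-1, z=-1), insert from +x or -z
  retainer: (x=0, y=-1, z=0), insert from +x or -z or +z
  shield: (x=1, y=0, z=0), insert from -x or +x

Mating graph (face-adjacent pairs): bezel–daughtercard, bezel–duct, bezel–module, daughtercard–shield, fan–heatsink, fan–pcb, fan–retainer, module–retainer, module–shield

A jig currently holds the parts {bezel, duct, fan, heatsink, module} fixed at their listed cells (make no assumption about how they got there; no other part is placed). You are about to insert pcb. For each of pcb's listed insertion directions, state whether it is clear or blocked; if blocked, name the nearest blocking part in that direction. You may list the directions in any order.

+x: clear; -z: clear

+x: ray from pcb(1, -1, -1) has no placed part ⇒ clear
-z: ray from pcb(1, -1, -1) has no placed part ⇒ clear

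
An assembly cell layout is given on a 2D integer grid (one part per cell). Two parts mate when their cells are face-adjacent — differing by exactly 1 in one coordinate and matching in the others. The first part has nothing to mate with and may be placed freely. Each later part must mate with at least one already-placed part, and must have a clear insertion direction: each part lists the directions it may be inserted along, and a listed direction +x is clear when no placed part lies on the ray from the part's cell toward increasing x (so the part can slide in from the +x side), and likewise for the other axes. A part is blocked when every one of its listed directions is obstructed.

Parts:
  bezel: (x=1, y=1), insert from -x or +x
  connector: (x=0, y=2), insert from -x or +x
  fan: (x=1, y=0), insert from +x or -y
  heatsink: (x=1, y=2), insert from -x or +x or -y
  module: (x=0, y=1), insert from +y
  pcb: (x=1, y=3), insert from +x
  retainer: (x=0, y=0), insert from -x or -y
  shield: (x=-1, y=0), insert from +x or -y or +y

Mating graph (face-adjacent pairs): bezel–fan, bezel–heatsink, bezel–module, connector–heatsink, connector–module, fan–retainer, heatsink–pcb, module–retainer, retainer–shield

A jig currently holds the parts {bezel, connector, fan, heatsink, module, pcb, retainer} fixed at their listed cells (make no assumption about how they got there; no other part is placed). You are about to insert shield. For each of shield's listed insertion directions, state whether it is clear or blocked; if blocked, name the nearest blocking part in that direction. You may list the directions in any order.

+x: blocked by retainer; +y: clear; -y: clear

+x: nearest on ray is retainer@(0, 0) ⇒ blocked
-y: ray from shield(-1, 0) has no placed part ⇒ clear
+y: ray from shield(-1, 0) has no placed part ⇒ clear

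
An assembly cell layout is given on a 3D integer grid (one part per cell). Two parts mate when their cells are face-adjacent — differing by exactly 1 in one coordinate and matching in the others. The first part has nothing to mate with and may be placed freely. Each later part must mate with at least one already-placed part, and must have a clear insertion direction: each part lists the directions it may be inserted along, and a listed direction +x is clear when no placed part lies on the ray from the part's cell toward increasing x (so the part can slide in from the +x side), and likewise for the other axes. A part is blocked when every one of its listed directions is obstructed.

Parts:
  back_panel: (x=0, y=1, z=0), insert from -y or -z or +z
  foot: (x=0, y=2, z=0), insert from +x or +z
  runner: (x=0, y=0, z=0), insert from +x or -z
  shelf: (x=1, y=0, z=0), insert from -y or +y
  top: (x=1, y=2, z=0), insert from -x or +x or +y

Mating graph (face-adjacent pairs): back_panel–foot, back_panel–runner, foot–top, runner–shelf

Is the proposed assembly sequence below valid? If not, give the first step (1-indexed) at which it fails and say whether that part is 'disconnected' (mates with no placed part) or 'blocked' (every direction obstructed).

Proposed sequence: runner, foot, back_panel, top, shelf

1. runner@(0, 0, 0) [+x clear] — {runner}
2. foot@(0, 2, 0) — no placed neighbour ⇒ disconnected

Invalid at step 2 (disconnected)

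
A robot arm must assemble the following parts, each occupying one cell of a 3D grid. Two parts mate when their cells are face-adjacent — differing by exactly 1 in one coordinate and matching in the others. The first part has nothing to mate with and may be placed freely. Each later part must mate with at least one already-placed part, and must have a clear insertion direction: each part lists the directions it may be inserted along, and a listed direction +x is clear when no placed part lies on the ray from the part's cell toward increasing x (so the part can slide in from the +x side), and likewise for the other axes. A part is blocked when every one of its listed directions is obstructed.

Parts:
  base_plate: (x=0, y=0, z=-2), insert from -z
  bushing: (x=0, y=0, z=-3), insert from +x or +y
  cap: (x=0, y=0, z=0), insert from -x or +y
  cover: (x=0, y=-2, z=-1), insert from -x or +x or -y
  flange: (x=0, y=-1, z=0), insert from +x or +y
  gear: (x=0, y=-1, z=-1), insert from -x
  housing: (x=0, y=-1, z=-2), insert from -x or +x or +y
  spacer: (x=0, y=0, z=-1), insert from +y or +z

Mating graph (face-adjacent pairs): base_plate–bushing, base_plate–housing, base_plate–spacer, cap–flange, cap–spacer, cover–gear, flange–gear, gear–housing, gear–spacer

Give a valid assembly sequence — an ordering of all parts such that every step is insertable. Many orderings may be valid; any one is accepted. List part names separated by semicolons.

1. cap@(0, 0, 0) [-x clear] — {cap}
2. spacer@(0, 0, -1) [+y clear] — {cap, spacer}
3. gear@(0, -1, -1) [-x clear] — {cap, gear, spacer}
4. base_plate@(0, 0, -2) [-z clear] — {base_plate, cap, gear, spacer}
5. bushing@(0, 0, -3) [+x clear] — {base_plate, bushing, cap, gear, spacer}
6. cover@(0, -2, -1) [-x clear] — {base_plate, bushing, cap, cover, gear, spacer}
7. housing@(0, -1, -2) [-x clear] — {base_plate, bushing, cap, cover, gear, housing, spacer}
8. flange@(0, -1, 0) [+x clear] — {base_plate, bushing, cap, cover, flange, gear, housing, spacer}

cap; spacer; gear; base_plate; bushing; cover; housing; flange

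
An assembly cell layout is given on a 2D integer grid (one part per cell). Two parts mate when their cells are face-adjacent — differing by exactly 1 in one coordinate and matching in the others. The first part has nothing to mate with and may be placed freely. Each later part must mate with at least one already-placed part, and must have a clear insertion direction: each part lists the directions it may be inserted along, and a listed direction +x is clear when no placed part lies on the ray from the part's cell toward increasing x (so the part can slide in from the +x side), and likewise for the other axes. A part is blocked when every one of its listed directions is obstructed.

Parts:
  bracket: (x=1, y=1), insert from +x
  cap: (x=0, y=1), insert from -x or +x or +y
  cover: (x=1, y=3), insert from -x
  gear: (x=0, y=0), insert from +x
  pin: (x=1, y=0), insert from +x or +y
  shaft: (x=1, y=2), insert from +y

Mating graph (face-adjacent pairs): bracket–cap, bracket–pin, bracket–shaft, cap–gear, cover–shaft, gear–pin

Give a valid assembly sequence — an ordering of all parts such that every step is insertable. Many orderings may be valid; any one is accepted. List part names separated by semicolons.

bracket; cap; shaft; gear; pin; cover

1. bracket@(1, 1) [+x clear] — {bracket}
2. cap@(0, 1) [-x clear] — {bracket, cap}
3. shaft@(1, 2) [+y clear] — {bracket, cap, shaft}
4. gear@(0, 0) [+x clear] — {bracket, cap, gear, shaft}
5. pin@(1, 0) [+x clear] — {bracket, cap, gear, pin, shaft}
6. cover@(1, 3) [-x clear] — {bracket, cap, cover, gear, pin, shaft}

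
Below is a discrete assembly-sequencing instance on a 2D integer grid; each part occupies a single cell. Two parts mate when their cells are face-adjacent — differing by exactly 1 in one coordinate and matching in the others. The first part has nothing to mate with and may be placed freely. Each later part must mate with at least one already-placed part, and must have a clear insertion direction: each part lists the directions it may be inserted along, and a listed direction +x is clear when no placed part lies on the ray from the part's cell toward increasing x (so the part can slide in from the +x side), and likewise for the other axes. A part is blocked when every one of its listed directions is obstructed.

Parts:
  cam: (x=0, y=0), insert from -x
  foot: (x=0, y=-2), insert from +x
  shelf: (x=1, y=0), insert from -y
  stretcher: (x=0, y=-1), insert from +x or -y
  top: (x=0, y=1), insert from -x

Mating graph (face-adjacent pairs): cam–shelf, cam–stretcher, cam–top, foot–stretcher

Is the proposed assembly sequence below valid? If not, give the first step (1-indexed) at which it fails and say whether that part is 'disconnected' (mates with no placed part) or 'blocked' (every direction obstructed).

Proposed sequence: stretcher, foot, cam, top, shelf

1. stretcher@(0, -1) [+x clear] — {stretcher}
2. foot@(0, -2) [+x clear] — {foot, stretcher}
3. cam@(0, 0) [-x clear] — {cam, foot, stretcher}
4. top@(0, 1) [-x clear] — {cam, foot, stretcher, top}
5. shelf@(1, 0) [-y clear] — {cam, foot, shelf, stretcher, top}

Valid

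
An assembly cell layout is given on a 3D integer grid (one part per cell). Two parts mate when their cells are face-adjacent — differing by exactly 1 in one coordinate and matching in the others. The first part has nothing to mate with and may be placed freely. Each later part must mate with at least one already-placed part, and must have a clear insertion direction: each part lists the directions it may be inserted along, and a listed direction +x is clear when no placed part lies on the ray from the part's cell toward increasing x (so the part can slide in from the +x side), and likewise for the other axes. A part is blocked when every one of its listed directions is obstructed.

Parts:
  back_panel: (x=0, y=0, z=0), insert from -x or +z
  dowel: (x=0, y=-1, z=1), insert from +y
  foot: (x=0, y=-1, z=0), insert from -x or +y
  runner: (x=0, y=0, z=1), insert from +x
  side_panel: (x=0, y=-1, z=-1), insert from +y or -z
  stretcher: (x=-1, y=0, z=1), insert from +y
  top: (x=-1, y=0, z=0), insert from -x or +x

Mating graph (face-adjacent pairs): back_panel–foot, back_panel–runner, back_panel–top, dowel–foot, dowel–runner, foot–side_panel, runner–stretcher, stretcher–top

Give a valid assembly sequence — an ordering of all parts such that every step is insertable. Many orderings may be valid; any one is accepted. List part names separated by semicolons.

foot; side_panel; back_panel; top; stretcher; dowel; runner

1. foot@(0, -1, 0) [-x clear] — {foot}
2. side_panel@(0, -1, -1) [+y clear] — {foot, side_panel}
3. back_panel@(0, 0, 0) [-x clear] — {back_panel, foot, side_panel}
4. top@(-1, 0, 0) [-x clear] — {back_panel, foot, side_panel, top}
5. stretcher@(-1, 0, 1) [+y clear] — {back_panel, foot, side_panel, stretcher, top}
6. dowel@(0, -1, 1) [+y clear] — {back_panel, dowel, foot, side_panel, stretcher, top}
7. runner@(0, 0, 1) [+x clear] — {back_panel, dowel, foot, runner, side_panel, stretcher, top}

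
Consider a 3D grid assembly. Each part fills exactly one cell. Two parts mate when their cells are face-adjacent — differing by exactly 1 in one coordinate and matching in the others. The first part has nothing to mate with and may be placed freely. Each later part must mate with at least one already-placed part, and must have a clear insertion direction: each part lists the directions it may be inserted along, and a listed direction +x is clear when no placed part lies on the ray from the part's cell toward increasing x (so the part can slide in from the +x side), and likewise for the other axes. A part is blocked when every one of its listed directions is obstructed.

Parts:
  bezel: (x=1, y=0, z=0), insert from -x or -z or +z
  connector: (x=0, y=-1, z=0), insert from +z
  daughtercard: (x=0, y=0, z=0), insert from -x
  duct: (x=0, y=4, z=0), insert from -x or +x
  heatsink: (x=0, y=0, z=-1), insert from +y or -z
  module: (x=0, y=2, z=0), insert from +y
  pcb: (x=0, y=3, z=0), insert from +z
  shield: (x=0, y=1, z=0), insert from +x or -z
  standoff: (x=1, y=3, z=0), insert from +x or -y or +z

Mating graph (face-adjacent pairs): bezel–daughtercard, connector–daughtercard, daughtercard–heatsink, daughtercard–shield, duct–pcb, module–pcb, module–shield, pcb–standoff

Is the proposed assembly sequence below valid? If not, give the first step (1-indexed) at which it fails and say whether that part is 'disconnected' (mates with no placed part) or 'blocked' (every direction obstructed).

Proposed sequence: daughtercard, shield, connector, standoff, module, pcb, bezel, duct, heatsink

Invalid at step 4 (disconnected)

1. daughtercard@(0, 0, 0) [-x clear] — {daughtercard}
2. shield@(0, 1, 0) [+x clear] — {daughtercard, shield}
3. connector@(0, -1, 0) [+z clear] — {connector, daughtercard, shield}
4. standoff@(1, 3, 0) — no placed neighbour ⇒ disconnected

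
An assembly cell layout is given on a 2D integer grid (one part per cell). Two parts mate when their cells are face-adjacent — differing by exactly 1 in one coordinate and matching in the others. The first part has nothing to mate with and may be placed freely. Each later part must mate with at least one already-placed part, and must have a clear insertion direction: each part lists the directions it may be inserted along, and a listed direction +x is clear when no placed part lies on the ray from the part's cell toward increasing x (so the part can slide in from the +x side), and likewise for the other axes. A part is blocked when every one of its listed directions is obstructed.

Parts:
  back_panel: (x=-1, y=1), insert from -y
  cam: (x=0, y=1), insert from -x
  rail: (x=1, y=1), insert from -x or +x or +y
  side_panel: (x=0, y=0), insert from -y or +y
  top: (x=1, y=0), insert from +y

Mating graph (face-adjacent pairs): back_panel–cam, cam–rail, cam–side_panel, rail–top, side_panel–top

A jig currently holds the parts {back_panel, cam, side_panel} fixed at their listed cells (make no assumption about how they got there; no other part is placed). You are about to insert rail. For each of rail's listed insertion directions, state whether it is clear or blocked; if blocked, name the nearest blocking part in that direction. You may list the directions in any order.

+x: clear; +y: clear; -x: blocked by cam

-x: nearest on ray is cam@(0, 1) ⇒ blocked
+x: ray from rail(1, 1) has no placed part ⇒ clear
+y: ray from rail(1, 1) has no placed part ⇒ clear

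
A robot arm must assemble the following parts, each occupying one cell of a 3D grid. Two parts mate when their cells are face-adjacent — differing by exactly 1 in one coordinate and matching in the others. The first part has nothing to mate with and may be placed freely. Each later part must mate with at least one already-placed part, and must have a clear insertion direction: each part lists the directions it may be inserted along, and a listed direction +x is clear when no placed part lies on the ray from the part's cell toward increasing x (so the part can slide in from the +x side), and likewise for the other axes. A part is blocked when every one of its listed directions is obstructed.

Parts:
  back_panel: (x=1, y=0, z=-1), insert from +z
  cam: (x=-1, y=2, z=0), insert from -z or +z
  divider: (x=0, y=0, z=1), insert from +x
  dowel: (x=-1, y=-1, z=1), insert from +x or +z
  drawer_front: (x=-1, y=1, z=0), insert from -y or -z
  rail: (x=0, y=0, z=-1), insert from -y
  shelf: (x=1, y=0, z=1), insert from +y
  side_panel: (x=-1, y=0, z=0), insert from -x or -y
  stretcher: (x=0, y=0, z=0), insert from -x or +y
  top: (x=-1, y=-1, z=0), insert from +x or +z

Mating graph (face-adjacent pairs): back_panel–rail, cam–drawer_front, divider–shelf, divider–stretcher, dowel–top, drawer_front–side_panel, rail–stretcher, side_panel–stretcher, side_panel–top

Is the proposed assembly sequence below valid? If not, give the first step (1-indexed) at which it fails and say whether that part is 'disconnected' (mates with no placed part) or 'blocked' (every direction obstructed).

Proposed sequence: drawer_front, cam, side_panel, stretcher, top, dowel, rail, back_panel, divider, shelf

1. drawer_front@(-1, 1, 0) [-y clear] — {drawer_front}
2. cam@(-1, 2, 0) [-z clear] — {cam, drawer_front}
3. side_panel@(-1, 0, 0) [-x clear] — {cam, drawer_front, side_panel}
4. stretcher@(0, 0, 0) [+y clear] — {cam, drawer_front, side_panel, stretcher}
5. top@(-1, -1, 0) [+x clear] — {cam, drawer_front, side_panel, stretcher, top}
6. dowel@(-1, -1, 1) [+x clear] — {cam, dowel, drawer_front, side_panel, stretcher, top}
7. rail@(0, 0, -1) [-y clear] — {cam, dowel, drawer_front, rail, side_panel, stretcher, top}
8. back_panel@(1, 0, -1) [+z clear] — {back_panel, cam, dowel, drawer_front, rail, side_panel, stretcher, top}
9. divider@(0, 0, 1) [+x clear] — {back_panel, cam, divider, dowel, drawer_front, rail, side_panel, stretcher, top}
10. shelf@(1, 0, 1) [+y clear] — {back_panel, cam, divider, dowel, drawer_front, rail, shelf, side_panel, stretcher, top}

Valid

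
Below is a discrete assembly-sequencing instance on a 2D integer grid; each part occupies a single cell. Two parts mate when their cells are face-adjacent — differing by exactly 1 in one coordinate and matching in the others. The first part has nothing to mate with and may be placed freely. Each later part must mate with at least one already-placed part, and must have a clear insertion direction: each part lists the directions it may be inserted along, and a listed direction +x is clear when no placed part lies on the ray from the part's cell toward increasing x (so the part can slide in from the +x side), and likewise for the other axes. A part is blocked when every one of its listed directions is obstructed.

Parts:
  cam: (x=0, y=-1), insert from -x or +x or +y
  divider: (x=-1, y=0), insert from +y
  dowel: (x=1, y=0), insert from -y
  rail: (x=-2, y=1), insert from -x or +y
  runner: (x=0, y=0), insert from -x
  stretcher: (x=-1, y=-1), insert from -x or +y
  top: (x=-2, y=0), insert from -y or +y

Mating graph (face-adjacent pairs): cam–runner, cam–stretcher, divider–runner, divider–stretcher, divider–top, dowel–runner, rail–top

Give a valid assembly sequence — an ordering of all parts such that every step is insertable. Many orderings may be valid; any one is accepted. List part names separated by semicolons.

cam; stretcher; runner; dowel; divider; top; rail

1. cam@(0, -1) [-x clear] — {cam}
2. stretcher@(-1, -1) [-x clear] — {cam, stretcher}
3. runner@(0, 0) [-x clear] — {cam, runner, stretcher}
4. dowel@(1, 0) [-y clear] — {cam, dowel, runner, stretcher}
5. divider@(-1, 0) [+y clear] — {cam, divider, dowel, runner, stretcher}
6. top@(-2, 0) [-y clear] — {cam, divider, dowel, runner, stretcher, top}
7. rail@(-2, 1) [-x clear] — {cam, divider, dowel, rail, runner, stretcher, top}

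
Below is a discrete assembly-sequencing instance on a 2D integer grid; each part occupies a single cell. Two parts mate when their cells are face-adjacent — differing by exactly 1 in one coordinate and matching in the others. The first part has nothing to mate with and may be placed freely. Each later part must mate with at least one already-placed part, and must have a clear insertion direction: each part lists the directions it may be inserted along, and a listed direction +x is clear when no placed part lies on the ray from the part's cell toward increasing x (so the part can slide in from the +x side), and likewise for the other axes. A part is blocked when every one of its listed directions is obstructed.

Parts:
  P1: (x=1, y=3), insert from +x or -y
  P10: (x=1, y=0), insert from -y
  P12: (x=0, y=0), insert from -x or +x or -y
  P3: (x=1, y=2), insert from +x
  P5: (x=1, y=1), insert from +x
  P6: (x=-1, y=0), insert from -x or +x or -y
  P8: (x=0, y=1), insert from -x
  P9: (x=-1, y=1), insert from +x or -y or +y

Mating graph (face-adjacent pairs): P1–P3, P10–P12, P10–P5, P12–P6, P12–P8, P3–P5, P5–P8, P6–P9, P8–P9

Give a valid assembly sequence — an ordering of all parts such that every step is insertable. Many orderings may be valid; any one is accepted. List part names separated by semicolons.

1. P1@(1, 3) [+x clear] — {P1}
2. P3@(1, 2) [+x clear] — {P1, P3}
3. P5@(1, 1) [+x clear] — {P1, P3, P5}
4. P10@(1, 0) [-y clear] — {P1, P10, P3, P5}
5. P12@(0, 0) [-x clear] — {P1, P10, P12, P3, P5}
6. P6@(-1, 0) [-x clear] — {P1, P10, P12, P3, P5, P6}
7. P8@(0, 1) [-x clear] — {P1, P10, P12, P3, P5, P6, P8}
8. P9@(-1, 1) [+y clear] — {P1, P10, P12, P3, P5, P6, P8, P9}

P1; P3; P5; P10; P12; P6; P8; P9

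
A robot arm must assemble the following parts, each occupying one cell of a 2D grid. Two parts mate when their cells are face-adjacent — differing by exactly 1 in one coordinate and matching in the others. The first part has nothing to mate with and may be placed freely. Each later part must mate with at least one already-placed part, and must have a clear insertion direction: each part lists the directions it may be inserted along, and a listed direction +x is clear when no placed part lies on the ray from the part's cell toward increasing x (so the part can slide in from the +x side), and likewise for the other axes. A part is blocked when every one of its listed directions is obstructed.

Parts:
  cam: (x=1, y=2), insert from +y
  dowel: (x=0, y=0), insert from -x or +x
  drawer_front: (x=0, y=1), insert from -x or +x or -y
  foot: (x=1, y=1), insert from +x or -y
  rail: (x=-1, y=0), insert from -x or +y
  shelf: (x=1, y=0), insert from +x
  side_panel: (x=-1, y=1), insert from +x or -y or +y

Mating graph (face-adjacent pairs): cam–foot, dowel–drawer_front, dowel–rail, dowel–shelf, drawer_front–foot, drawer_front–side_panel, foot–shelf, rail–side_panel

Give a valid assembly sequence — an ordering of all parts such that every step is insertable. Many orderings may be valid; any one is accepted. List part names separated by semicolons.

dowel; shelf; drawer_front; foot; cam; side_panel; rail

1. dowel@(0, 0) [-x clear] — {dowel}
2. shelf@(1, 0) [+x clear] — {dowel, shelf}
3. drawer_front@(0, 1) [-x clear] — {dowel, drawer_front, shelf}
4. foot@(1, 1) [+x clear] — {dowel, drawer_front, foot, shelf}
5. cam@(1, 2) [+y clear] — {cam, dowel, drawer_front, foot, shelf}
6. side_panel@(-1, 1) [-y clear] — {cam, dowel, drawer_front, foot, shelf, side_panel}
7. rail@(-1, 0) [-x clear] — {cam, dowel, drawer_front, foot, rail, shelf, side_panel}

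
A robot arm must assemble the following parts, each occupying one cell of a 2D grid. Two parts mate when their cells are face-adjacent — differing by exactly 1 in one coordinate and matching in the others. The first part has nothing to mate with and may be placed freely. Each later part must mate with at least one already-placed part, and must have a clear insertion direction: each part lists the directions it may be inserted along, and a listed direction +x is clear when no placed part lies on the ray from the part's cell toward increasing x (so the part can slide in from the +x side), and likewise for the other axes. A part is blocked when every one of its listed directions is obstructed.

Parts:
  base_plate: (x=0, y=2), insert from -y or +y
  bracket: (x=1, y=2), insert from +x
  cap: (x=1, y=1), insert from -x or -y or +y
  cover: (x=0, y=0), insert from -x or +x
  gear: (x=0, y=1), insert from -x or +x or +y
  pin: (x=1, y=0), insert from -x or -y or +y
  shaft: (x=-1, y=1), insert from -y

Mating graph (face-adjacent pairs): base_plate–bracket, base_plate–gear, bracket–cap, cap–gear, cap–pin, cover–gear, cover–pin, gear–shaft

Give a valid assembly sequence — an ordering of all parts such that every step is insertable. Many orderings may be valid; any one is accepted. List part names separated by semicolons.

pin; cover; gear; shaft; base_plate; cap; bracket

1. pin@(1, 0) [-x clear] — {pin}
2. cover@(0, 0) [-x clear] — {cover, pin}
3. gear@(0, 1) [-x clear] — {cover, gear, pin}
4. shaft@(-1, 1) [-y clear] — {cover, gear, pin, shaft}
5. base_plate@(0, 2) [+y clear] — {base_plate, cover, gear, pin, shaft}
6. cap@(1, 1) [+y clear] — {base_plate, cap, cover, gear, pin, shaft}
7. bracket@(1, 2) [+x clear] — {base_plate, bracket, cap, cover, gear, pin, shaft}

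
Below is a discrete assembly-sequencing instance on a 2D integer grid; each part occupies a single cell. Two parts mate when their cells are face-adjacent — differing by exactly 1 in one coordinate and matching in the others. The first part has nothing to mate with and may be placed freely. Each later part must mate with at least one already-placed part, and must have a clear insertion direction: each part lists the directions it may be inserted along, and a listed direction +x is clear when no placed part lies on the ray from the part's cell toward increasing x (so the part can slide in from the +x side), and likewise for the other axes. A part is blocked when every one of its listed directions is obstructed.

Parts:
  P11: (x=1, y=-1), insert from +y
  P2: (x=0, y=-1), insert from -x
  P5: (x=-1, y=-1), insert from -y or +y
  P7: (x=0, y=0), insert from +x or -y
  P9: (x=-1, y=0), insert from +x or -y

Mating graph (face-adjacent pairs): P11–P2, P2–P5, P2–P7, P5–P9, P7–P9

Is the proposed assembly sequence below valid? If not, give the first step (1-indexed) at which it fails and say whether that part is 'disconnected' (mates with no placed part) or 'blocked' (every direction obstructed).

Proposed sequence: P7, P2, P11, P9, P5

1. P7@(0, 0) [+x clear] — {P7}
2. P2@(0, -1) [-x clear] — {P2, P7}
3. P11@(1, -1) [+y clear] — {P11, P2, P7}
4. P9@(-1, 0) [-y clear] — {P11, P2, P7, P9}
5. P5@(-1, -1) [-y clear] — {P11, P2, P5, P7, P9}

Valid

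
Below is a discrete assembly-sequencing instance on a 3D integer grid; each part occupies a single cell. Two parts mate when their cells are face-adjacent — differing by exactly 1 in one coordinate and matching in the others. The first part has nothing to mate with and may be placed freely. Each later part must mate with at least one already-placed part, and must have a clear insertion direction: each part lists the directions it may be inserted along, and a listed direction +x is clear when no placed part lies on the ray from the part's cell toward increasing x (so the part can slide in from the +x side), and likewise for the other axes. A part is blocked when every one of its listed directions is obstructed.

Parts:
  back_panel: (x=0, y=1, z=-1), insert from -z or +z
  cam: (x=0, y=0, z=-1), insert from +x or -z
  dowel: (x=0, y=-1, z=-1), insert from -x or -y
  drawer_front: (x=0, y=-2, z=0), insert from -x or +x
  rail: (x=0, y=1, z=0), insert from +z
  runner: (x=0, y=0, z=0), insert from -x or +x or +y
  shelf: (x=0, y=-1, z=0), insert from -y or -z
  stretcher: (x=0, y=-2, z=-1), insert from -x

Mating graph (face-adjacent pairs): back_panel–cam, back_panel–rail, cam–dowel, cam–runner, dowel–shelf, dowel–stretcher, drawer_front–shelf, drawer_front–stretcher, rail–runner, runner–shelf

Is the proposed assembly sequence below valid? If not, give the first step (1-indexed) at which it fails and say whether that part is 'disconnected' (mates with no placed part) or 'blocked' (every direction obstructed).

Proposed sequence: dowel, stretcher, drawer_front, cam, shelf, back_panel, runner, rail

Invalid at step 5 (blocked)

1. dowel@(0, -1, -1) [-x clear] — {dowel}
2. stretcher@(0, -2, -1) [-x clear] — {dowel, stretcher}
3. drawer_front@(0, -2, 0) [-x clear] — {dowel, drawer_front, stretcher}
4. cam@(0, 0, -1) [+x clear] — {cam, dowel, drawer_front, stretcher}
5. shelf@(0, -1, 0) — -y/-z all obstructed ⇒ blocked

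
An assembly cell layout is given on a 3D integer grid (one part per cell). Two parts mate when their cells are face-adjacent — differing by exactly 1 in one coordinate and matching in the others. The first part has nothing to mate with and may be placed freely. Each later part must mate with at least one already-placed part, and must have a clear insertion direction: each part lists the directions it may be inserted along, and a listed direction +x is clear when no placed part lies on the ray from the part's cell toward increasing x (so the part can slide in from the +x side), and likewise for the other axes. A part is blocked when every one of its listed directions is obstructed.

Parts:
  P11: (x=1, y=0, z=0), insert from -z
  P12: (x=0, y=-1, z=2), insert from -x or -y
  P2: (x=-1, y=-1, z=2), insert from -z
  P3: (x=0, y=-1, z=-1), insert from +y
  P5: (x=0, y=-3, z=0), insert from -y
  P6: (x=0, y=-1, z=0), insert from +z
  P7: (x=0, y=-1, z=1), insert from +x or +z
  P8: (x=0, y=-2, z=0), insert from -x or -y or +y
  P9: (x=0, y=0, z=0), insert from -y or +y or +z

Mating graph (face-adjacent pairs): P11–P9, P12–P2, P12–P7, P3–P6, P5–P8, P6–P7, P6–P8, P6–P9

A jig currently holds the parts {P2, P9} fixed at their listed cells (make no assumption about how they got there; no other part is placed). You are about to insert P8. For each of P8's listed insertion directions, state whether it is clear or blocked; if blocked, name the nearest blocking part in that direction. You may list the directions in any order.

-x: ray from P8(0, -2, 0) has no placed part ⇒ clear
-y: ray from P8(0, -2, 0) has no placed part ⇒ clear
+y: nearest on ray is P9@(0, 0, 0) ⇒ blocked

+y: blocked by P9; -x: clear; -y: clear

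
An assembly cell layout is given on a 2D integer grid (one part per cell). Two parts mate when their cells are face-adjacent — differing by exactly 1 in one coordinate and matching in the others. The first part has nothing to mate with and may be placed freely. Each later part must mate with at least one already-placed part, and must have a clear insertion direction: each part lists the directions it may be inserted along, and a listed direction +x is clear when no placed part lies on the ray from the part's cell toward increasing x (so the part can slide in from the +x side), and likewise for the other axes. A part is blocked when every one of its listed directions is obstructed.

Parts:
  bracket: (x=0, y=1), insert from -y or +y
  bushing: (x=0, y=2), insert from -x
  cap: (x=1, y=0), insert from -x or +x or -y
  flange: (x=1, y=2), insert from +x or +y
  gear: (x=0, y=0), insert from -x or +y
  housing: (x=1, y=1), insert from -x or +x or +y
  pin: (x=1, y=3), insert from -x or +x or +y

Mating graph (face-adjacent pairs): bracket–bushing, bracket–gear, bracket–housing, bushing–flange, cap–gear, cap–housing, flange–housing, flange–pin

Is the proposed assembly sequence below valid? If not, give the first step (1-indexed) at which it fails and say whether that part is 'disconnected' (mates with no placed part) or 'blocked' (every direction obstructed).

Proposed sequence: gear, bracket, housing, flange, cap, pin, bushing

1. gear@(0, 0) [-x clear] — {gear}
2. bracket@(0, 1) [+y clear] — {bracket, gear}
3. housing@(1, 1) [+x clear] — {bracket, gear, housing}
4. flange@(1, 2) [+x clear] — {bracket, flange, gear, housing}
5. cap@(1, 0) [+x clear] — {bracket, cap, flange, gear, housing}
6. pin@(1, 3) [-x clear] — {bracket, cap, flange, gear, housing, pin}
7. bushing@(0, 2) [-x clear] — {bracket, bushing, cap, flange, gear, housing, pin}

Valid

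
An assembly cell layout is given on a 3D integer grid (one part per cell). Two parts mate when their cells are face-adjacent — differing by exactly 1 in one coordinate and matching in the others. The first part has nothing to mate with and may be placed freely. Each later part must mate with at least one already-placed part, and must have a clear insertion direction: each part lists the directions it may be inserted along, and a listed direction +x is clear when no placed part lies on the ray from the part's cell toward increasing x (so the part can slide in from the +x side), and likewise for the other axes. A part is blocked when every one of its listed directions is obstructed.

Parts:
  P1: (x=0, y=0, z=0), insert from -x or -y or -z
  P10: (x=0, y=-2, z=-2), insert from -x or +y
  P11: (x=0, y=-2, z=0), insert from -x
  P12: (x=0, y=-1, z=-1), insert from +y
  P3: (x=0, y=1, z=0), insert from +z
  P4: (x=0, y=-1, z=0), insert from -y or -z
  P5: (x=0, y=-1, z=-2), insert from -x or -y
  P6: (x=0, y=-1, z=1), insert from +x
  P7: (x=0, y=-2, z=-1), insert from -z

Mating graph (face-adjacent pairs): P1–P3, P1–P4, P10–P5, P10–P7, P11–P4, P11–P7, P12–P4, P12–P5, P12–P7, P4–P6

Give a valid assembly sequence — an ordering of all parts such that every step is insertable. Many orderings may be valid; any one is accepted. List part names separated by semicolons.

P12; P7; P10; P5; P4; P11; P1; P6; P3

1. P12@(0, -1, -1) [+y clear] — {P12}
2. P7@(0, -2, -1) [-z clear] — {P12, P7}
3. P10@(0, -2, -2) [-x clear] — {P10, P12, P7}
4. P5@(0, -1, -2) [-x clear] — {P10, P12, P5, P7}
5. P4@(0, -1, 0) [-y clear] — {P10, P12, P4, P5, P7}
6. P11@(0, -2, 0) [-x clear] — {P10, P11, P12, P4, P5, P7}
7. P1@(0, 0, 0) [-x clear] — {P1, P10, P11, P12, P4, P5, P7}
8. P6@(0, -1, 1) [+x clear] — {P1, P10, P11, P12, P4, P5, P6, P7}
9. P3@(0, 1, 0) [+z clear] — {P1, P10, P11, P12, P3, P4, P5, P6, P7}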